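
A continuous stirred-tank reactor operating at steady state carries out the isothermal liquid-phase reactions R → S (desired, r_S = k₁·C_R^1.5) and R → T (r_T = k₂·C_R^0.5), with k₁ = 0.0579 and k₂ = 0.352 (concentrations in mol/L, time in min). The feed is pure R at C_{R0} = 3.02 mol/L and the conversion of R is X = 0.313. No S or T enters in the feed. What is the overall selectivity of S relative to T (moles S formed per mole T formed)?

Exit C_R = C_{R0}(1−X) = 3.02×0.687 = 2.075 mol/L.
Rates in a CSTR are evaluated at the outlet concentration: r_S = 0.0579×2.075^1.5 = 0.1730, r_T = 0.352×2.075^0.5 = 0.5070.
Overall selectivity = C_S/C_T = r_Sτ/(r_Tτ) = r_S/r_T = 0.341.

0.341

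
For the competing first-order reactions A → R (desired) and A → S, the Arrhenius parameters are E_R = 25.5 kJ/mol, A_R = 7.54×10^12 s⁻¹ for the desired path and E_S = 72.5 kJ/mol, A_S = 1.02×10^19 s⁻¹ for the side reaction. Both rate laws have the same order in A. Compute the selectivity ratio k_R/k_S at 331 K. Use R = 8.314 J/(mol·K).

With equal orders, S_{R/S} = k_R/k_S = (A_R/A_S)·exp[(E_S−E_R)/(RT)].
(E_S−E_R)/(RT) = (72.5−25.5)×10³/(8.314×331) = 47000/2752 = 17.08.
k_R/k_S = (7.54×10^12/1.02×10^19)·exp(17.08) = 7.392×10^-7 × 2.614×10^7 = 19.3.
Since E_R < E_S, lowering the temperature improves selectivity toward R.

19.3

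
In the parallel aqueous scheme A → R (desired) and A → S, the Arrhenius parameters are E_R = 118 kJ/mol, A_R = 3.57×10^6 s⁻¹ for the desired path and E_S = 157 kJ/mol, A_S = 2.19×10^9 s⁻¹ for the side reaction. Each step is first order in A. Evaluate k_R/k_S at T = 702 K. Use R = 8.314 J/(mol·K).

1.30

k_R/k_S = (A_R/A_S)·exp[−(E_R−E_S)/(RT)] = (A_R/A_S)·exp[(E_S−E_R)/(RT)].
(E_S−E_R)/(RT) = (157−118)×10³/(8.314×702) = 39000/5836 = 6.682.
k_R/k_S = (3.57×10^6/2.19×10^9)·exp(6.682) = 0.001630 × 798.0 = 1.30.
Since E_R < E_S, lowering the temperature improves selectivity toward R.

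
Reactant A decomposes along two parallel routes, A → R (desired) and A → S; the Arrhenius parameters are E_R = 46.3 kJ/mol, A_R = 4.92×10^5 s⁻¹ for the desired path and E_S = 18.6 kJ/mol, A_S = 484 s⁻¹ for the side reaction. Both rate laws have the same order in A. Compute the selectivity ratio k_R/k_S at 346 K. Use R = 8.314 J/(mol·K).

Since both paths have the same order in A, the concentration cancels and S_{R/S} = k_R/k_S = (A_R/A_S)·exp[(E_S−E_R)/(RT)].
(E_S−E_R)/(RT) = (18.6−46.3)×10³/(8.314×346) = -27700/2877 = -9.629.
k_R/k_S = (4.92×10^5/484)·exp(-9.629) = 1017 × 6.577×10^-5 = 0.0669.
Since E_R > E_S, raising the temperature improves selectivity toward R.

0.0669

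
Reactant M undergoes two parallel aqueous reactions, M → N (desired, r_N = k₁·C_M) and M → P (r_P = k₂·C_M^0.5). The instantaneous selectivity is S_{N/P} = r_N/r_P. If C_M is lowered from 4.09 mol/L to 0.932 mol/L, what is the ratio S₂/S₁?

S_{N/P} = (k₁/k₂)·C_M^0.5, so S₂/S₁ = (C_{M,2}/C_{M,1})^0.5.
= (0.932/4.09)^0.5 = (0.2279)^0.5 = 0.477.
Selectivity toward N falls as C_M falls — high-concentration operation is favoured.

0.477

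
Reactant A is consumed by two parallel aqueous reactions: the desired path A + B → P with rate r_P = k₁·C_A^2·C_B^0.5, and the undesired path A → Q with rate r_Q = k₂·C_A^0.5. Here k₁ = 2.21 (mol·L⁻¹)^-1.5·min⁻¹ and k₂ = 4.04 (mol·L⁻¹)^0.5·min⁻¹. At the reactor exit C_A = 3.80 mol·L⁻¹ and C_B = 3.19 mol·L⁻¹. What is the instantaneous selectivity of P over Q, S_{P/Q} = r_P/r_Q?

S_{P/Q} = r_P/r_Q = (k₁·C_A^2·C_B^0.5)/(k₂·C_A^0.5) = (k₁/k₂)·C_A^1.5·C_B^0.5.
= (2.21×3.800^2×3.190^0.5) / (4.04×3.800^0.5) = 57.00/7.875 = 7.24.

7.24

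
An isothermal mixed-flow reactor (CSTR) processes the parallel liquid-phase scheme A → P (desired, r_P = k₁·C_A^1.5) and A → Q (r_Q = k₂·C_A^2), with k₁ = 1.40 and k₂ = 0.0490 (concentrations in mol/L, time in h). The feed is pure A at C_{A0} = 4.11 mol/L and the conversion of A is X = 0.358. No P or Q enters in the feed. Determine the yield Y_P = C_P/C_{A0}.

0.339

Exit C_A = C_{A0}(1−X) = 4.11×0.642 = 2.639 mol/L.
Rates in a CSTR are evaluated at the outlet concentration: r_P = 1.40×2.639^1.5 = 6.001, r_Q = 0.0490×2.639^2 = 0.3412.
Fraction of consumed A going to P: r_P/(r_P+r_Q) = 0.9462.
C_P = 0.9462·C_{A0}·X = 0.9462×4.11×0.358 = 1.39 mol/L; Y_P = C_P/C_{A0} = 0.339.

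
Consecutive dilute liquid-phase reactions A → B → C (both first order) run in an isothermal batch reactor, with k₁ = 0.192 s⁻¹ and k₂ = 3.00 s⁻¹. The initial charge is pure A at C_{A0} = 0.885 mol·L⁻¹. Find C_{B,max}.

0.0469 mol·L⁻¹

For a first-order series the maximum intermediate yield is C_{B,max}/C_{A0} = (k₁/k₂)^[k₂/(k₂−k₁)].
= (0.192/3.00)^(3.00/(3.00−0.192)) = (0.06400)^(1.068) = 0.05303.
C_{B,max} = 0.05303×0.885 = 0.0469 mol·L⁻¹.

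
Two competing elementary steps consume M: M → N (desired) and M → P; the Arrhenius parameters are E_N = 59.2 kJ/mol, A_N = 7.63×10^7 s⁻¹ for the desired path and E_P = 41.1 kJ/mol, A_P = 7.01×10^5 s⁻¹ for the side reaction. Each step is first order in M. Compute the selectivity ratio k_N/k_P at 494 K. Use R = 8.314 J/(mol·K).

1.33

Since both paths have the same order in M, the concentration cancels and S_{N/P} = k_N/k_P = (A_N/A_P)·exp[(E_P−E_N)/(RT)].
(E_P−E_N)/(RT) = (41.1−59.2)×10³/(8.314×494) = -18100/4107 = -4.407.
k_N/k_P = (7.63×10^7/7.01×10^5)·exp(-4.407) = 108.8 × 0.01219 = 1.33.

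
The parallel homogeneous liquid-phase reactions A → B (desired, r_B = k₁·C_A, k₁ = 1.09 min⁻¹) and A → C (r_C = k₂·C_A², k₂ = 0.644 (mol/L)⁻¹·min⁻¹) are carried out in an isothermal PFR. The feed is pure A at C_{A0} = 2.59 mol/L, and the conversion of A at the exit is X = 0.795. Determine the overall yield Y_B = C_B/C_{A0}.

0.428

C_A = C_{A0}(1−X) = 0.5309 mol/L.
Along a PFR/batch, dC_B/dC_A = −r_B/(r_B+r_C) = −k₁/(k₁+k₂·C_A).
Integrating from C_{A0} to C_A: C_B = (1.09/0.644)·ln[(1.09+0.644·2.59)/(1.09+0.644·0.531)] = 1.693·ln(2.758/1.432) = 1.109 mol/L.
Y_B = C_B/C_{A0} = 1.109/2.59 = 0.428.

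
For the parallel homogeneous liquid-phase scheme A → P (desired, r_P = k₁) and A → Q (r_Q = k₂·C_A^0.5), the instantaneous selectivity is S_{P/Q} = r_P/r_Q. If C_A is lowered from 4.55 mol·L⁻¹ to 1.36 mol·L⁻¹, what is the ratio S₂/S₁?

1.83

S_{P/Q} = (k₁/k₂)·C_A^-0.5, so S₂/S₁ = (C_{A,2}/C_{A,1})^-0.5.
= (1.36/4.55)^(-0.5) = (0.2989)^(-0.5) = 1.83.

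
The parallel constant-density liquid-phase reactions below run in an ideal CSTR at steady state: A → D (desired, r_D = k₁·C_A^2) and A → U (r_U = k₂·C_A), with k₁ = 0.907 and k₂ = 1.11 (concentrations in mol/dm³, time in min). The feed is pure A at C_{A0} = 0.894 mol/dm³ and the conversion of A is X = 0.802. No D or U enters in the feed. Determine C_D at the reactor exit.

Exit C_A = C_{A0}(1−X) = 0.894×0.198 = 0.1770 mol/dm³.
A CSTR operates uniformly at the exit composition, giving r_D = 0.02842 and r_U = 0.1965 (each k·C_A^n at C_A = 0.1770).
Fraction of consumed A going to D: r_D/(r_D+r_U) = 0.1264.
C_D = 0.1264·C_{A0}·X = 0.1264×0.894×0.802 = 0.0906 mol/dm³.

0.0906 mol/dm³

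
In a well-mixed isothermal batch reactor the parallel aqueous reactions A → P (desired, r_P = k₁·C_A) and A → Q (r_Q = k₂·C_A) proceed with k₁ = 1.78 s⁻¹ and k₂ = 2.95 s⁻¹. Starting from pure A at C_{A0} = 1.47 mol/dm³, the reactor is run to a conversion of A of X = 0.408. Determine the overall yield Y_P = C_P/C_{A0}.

C_A = C_{A0}(1−X) = 0.8702 mol/dm³.
Both paths are first order in A, so the instantaneous fraction to P is constant: dC_P/d(−C_A) = k₁/(k₁+k₂) = 0.3763.
C_P = 0.3763·(C_{A0}−C_A) = 0.3763×0.5998 = 0.226 mol/dm³.
Y_P = C_P/C_{A0} = 0.2257/1.47 = 0.154.

0.154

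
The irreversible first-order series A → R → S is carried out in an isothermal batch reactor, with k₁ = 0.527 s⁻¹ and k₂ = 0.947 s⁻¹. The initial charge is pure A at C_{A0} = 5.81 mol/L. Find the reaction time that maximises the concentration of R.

Setting dC_R/dt = 0 gives t_opt = ln(k₂/k₁)/(k₂−k₁).
= ln(0.947/0.527)/(0.947−0.527) = ln(1.797)/0.4200 = 0.5861/0.4200 = 1.40 s.

1.40 s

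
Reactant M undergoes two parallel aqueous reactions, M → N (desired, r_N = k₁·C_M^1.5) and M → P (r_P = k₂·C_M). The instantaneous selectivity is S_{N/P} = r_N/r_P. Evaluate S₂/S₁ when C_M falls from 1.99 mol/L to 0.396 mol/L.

S_{N/P} = (k₁/k₂)·C_M^0.5, so S₂/S₁ = (C_{M,2}/C_{M,1})^0.5.
= (0.396/1.99)^0.5 = (0.1990)^0.5 = 0.446.
Selectivity toward N falls as C_M falls — high-concentration operation is favoured.

0.446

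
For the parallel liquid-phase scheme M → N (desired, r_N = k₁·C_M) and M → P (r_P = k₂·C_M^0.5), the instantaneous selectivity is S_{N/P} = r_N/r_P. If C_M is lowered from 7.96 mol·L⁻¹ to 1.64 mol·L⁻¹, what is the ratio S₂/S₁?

S_{N/P} = (k₁/k₂)·C_M^0.5, so S₂/S₁ = (C_{M,2}/C_{M,1})^0.5.
= (1.64/7.96)^0.5 = (0.2060)^0.5 = 0.454.
Selectivity toward N falls as C_M falls — high-concentration operation is favoured.

0.454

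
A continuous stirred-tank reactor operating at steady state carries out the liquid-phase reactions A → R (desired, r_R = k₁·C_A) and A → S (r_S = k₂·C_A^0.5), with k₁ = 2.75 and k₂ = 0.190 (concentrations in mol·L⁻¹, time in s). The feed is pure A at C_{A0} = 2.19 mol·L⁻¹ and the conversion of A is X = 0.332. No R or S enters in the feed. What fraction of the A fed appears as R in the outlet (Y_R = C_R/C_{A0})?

Exit C_A = C_{A0}(1−X) = 2.19×0.668 = 1.463 mol·L⁻¹.
A CSTR operates uniformly at the exit composition, giving r_R = 4.023 and r_S = 0.2298 (each k·C_A^n at C_A = 1.463).
Fraction of consumed A going to R: r_R/(r_R+r_S) = 0.9460.
C_R = 0.9460·C_{A0}·X = 0.9460×2.19×0.332 = 0.688 mol·L⁻¹; Y_R = C_R/C_{A0} = 0.314.

0.314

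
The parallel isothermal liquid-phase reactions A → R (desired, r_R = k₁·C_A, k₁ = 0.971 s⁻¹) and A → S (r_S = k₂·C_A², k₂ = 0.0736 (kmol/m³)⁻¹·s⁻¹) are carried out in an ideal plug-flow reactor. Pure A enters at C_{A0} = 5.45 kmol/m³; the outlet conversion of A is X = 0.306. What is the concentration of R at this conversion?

C_A = C_{A0}(1−X) = 3.782 kmol/m³.
Along a PFR/batch, dC_R/dC_A = −r_R/(r_R+r_S) = −k₁/(k₁+k₂·C_A).
Integrating from C_{A0} to C_A: C_R = (0.971/0.0736)·ln[(0.971+0.0736·5.45)/(0.971+0.0736·3.78)] = 13.19·ln(1.372/1.249) = 1.236 kmol/m³.

1.24 kmol/m³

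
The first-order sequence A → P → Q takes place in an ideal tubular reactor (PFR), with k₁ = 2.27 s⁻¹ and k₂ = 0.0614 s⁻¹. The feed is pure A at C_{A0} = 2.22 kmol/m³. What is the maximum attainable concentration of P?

For a first-order series the maximum intermediate yield is C_{P,max}/C_{A0} = (k₁/k₂)^[k₂/(k₂−k₁)].
= (2.27/0.0614)^(0.0614/(0.0614−2.27)) = (36.97)^(-0.02780) = 0.9045.
C_{P,max} = 0.9045×2.22 = 2.01 kmol/m³.

2.01 kmol/m³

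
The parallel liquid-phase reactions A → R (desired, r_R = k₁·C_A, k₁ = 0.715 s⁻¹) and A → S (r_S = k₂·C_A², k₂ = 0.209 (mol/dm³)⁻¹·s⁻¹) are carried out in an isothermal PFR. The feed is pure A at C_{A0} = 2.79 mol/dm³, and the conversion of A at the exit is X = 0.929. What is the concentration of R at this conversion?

1.85 mol/dm³

C_A = C_{A0}(1−X) = 0.1981 mol/dm³.
Along a PFR/batch, dC_R/dC_A = −r_R/(r_R+r_S) = −k₁/(k₁+k₂·C_A).
Integrating from C_{A0} to C_A: C_R = (0.715/0.209)·ln[(0.715+0.209·2.79)/(0.715+0.209·0.198)] = 3.421·ln(1.298/0.7564) = 1.848 mol/dm³.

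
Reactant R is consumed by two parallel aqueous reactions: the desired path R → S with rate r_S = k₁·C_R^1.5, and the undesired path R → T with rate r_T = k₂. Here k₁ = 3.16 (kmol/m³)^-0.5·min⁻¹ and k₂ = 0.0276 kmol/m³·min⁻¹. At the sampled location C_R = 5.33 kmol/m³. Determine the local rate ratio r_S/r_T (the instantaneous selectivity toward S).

S_{S/T} = r_S/r_T = (k₁·C_R^1.5)/(k₂) = (k₁/k₂)·C_R^1.5.
= (3.16×5.330^1.5) / (0.0276) = 38.88/0.02760 = 1409.

1409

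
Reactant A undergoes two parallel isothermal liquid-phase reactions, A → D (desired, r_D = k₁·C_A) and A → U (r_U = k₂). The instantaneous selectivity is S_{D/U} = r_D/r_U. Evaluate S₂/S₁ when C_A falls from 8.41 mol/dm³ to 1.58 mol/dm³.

0.188

S_{D/U} = (k₁/k₂)·C_A, so S₂/S₁ = (C_{A,2}/C_{A,1}).
= 1.58/8.41 = 0.188.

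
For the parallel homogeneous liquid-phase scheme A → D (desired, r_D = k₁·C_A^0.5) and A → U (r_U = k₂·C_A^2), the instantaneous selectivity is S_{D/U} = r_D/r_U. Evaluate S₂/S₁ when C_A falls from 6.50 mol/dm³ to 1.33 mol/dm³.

10.8

S_{D/U} = (k₁/k₂)·C_A^-1.5, so S₂/S₁ = (C_{A,2}/C_{A,1})^-1.5.
= (1.33/6.50)^(-1.5) = (0.2046)^(-1.5) = 10.8.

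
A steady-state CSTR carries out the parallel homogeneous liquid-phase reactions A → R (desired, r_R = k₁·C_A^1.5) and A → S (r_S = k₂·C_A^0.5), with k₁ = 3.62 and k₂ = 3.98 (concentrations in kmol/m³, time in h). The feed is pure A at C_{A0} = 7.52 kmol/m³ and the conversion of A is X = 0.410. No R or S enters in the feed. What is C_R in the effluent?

2.47 kmol/m³

Exit C_A = C_{A0}(1−X) = 7.52×0.590 = 4.437 kmol/m³.
A CSTR operates uniformly at the exit composition, giving r_R = 33.83 and r_S = 8.383 (each k·C_A^n at C_A = 4.437).
Fraction of consumed A going to R: r_R/(r_R+r_S) = 0.8014.
C_R = 0.8014·C_{A0}·X = 0.8014×7.52×0.410 = 2.47 kmol/m³.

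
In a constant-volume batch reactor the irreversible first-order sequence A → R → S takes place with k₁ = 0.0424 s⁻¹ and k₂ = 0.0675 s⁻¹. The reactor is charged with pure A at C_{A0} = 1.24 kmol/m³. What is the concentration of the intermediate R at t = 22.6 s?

The intermediate concentration in a first-order A→B→C sequence is C_R = k₁C_{A0}(e^(−k₁t) − e^(−k₂t))/(k₂−k₁).
e^(−k₁t) = e^(−0.0424×22.6) = e^(−0.9582) = 0.3836; e^(−k₂t) = e^(−1.526) = 0.2175.
C_R = 0.0424×1.24/(0.0675−0.0424) × (0.3836−0.2175) = 2.095×0.1661 = 0.3478 kmol/m³.

0.348 kmol/m³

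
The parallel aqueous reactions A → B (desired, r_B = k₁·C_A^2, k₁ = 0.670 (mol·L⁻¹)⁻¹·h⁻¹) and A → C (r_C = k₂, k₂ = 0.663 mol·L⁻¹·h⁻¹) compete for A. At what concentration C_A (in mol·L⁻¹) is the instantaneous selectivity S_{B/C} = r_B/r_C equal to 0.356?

S_{B/C} = (k₁/k₂)·C_A^2 ⇒ C_A = (S·k₂/k₁)^(0.5).
= (0.356×0.663/0.670)^(0.5) = (0.3523)^(0.5) = 0.594 mol·L⁻¹.

0.594 mol·L⁻¹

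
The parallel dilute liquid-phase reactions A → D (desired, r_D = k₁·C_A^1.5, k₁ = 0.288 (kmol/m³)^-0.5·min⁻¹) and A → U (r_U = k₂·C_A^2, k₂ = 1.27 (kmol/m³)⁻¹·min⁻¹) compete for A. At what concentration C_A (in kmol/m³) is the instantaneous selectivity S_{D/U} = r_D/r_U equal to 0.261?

S_{D/U} = (k₁/k₂)·C_A^-0.5 ⇒ C_A = (S·k₂/k₁)^(-2).
= (0.261×1.27/0.288)^(-2) = (1.151)^(-2) = 0.755 kmol/m³.

0.755 kmol/m³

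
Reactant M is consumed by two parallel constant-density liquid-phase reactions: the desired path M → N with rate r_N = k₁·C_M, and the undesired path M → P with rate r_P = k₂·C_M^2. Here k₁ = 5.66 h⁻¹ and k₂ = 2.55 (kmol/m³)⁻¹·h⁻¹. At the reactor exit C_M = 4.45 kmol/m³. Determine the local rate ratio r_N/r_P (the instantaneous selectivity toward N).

0.499

S_{N/P} = r_N/r_P = (k₁·C_M)/(k₂·C_M^2) = (k₁/k₂)·C_M⁻¹.
= (5.66×4.450) / (2.55×4.450^2) = 25.19/50.50 = 0.499.
The undesired path is higher order in M, so low C_M (CSTR or dilute feed) favours N.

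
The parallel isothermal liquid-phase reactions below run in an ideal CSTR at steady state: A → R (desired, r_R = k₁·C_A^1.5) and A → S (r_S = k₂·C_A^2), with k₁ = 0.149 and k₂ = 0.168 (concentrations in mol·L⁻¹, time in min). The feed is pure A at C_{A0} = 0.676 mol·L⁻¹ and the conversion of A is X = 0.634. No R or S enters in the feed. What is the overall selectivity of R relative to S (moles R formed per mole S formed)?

1.78

Exit C_A = C_{A0}(1−X) = 0.676×0.366 = 0.2474 mol·L⁻¹.
A CSTR operates uniformly at the exit composition, giving r_R = 0.01834 and r_S = 0.01028 (each k·C_A^n at C_A = 0.2474).
Overall selectivity = C_R/C_S = r_Rτ/(r_Sτ) = r_R/r_S = 1.78.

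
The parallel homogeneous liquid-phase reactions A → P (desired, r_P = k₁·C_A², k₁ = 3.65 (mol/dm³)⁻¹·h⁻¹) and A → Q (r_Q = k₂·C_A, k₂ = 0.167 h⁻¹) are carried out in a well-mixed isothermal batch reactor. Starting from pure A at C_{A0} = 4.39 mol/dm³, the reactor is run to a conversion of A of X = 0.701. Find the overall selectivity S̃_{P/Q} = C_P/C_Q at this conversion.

C_A = C_{A0}(1−X) = 1.313 mol/dm³.
Along a PFR/batch, dC_Q/dC_A = −r_Q/(r_P+r_Q) = −k₂/(k₂+k₁·C_A).
Integrating from C_{A0} to C_A: C_Q = (0.167/3.65)·ln[(0.167+3.65·4.39)/(0.167+3.65·1.31)] = 0.04575·ln(16.19/4.958) = 0.05415 mol/dm³.
Then C_P = (C_{A0}−C_A) − C_Q = 3.077 − 0.05415 = 3.023 mol/dm³.
S̃_{P/Q} = C_P/C_Q = 3.023/0.05415 = 55.8.

55.8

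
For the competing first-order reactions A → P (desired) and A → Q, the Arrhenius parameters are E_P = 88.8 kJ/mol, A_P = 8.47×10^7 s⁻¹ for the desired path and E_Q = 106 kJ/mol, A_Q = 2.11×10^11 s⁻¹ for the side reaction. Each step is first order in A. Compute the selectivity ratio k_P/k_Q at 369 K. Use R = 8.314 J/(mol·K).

0.109

Since both paths have the same order in A, the concentration cancels and S_{P/Q} = k_P/k_Q = (A_P/A_Q)·exp[(E_Q−E_P)/(RT)].
(E_Q−E_P)/(RT) = (106−88.8)×10³/(8.314×369) = 17200/3068 = 5.607.
k_P/k_Q = (8.47×10^7/2.11×10^11)·exp(5.607) = 4.014×10^-4 × 272.2 = 0.109.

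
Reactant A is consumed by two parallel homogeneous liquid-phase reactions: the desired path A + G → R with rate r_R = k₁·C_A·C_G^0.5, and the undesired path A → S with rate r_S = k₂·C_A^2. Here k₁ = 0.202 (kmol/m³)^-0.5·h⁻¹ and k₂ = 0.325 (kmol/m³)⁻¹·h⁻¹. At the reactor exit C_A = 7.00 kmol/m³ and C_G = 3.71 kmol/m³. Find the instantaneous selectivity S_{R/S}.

S_{R/S} = r_R/r_S = (k₁·C_A·C_G^0.5)/(k₂·C_A^2) = (k₁/k₂)·C_A⁻¹·C_G^0.5.
= (0.202×7.000×3.710^0.5) / (0.325×7.000^2) = 2.724/15.93 = 0.171.

0.171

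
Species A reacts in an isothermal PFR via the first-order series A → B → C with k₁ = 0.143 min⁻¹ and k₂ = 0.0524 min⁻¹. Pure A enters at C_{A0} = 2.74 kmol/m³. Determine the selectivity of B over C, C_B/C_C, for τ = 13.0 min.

The intermediate concentration in a first-order A→B→C sequence is C_B = k₁C_{A0}(e^(−k₁τ) − e^(−k₂τ))/(k₂−k₁).
e^(−k₁τ) = e^(−0.143×13.0) = e^(−1.859) = 0.1558; e^(−k₂τ) = e^(−0.6812) = 0.5060.
C_B = 0.143×2.74/(0.0524−0.143) × (0.1558−0.5060) = (-4.325)×(-0.3502) = 1.514 kmol/m³.
C_A = C_{A0}e^(−k₁τ) = 0.4270 kmol/m³, so C_C = C_{A0}−C_A−C_B = 0.7986 kmol/m³; C_B/C_C = 1.90.

1.90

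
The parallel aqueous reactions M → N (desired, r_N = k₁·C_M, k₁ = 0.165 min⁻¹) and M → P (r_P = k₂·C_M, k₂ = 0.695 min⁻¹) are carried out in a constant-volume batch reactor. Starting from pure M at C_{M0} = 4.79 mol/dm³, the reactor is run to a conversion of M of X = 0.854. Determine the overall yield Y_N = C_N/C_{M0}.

C_M = C_{M0}(1−X) = 0.6993 mol/dm³.
Both paths are first order in M, so the instantaneous fraction to N is constant: dC_N/d(−C_M) = k₁/(k₁+k₂) = 0.1919.
C_N = 0.1919·(C_{M0}−C_M) = 0.1919×4.091 = 0.785 mol/dm³.
Y_N = C_N/C_{M0} = 0.7848/4.79 = 0.164.

0.164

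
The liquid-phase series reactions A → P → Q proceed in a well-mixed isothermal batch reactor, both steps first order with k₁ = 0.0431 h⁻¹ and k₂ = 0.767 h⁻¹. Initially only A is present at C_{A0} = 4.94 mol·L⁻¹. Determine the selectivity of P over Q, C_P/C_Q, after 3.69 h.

Solving the coupled first-order balances gives C_P(t) = [k₁/(k₂−k₁)]·C_{A0}·(e^(−k₁t) − e^(−k₂t)).
e^(−k₁t) = e^(−0.0431×3.69) = e^(−0.1590) = 0.8530; e^(−k₂t) = e^(−2.830) = 0.05900.
C_P = 0.0431×4.94/(0.767−0.0431) × (0.8530−0.05900) = 0.2941×0.7940 = 0.2335 mol·L⁻¹.
C_A = C_{A0}e^(−k₁t) = 4.214 mol·L⁻¹, so C_Q = C_{A0}−C_A−C_P = 0.4928 mol·L⁻¹; C_P/C_Q = 0.474.

0.474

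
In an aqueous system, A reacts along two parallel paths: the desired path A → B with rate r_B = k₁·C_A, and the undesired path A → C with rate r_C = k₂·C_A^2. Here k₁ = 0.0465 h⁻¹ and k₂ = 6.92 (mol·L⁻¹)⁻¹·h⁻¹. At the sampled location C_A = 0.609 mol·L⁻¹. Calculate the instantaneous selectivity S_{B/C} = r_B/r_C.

S_{B/C} = r_B/r_C = (k₁·C_A)/(k₂·C_A^2) = (k₁/k₂)·C_A⁻¹.
= (0.0465×0.6090) / (6.92×0.6090^2) = 0.02832/2.566 = 0.0110.
The undesired path is higher order in A, so low C_A (CSTR or dilute feed) favours B.

0.0110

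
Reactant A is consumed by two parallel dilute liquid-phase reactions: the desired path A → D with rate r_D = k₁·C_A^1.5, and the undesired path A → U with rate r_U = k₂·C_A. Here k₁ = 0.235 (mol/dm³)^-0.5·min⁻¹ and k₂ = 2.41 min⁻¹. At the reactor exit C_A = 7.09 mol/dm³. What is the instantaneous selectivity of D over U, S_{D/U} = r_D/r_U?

S_{D/U} = r_D/r_U = (k₁·C_A^1.5)/(k₂·C_A) = (k₁/k₂)·C_A^0.5.
= (0.235×7.090^1.5) / (2.41×7.090) = 4.436/17.09 = 0.260.

0.260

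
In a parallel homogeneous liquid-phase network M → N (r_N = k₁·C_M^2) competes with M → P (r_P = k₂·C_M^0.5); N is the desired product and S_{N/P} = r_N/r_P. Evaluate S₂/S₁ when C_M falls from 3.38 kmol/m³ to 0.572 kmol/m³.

S_{N/P} = (k₁/k₂)·C_M^1.5, so S₂/S₁ = (C_{M,2}/C_{M,1})^1.5.
= (0.572/3.38)^1.5 = (0.1692)^1.5 = 0.0696.
Selectivity toward N falls as C_M falls — high-concentration operation is favoured.

0.0696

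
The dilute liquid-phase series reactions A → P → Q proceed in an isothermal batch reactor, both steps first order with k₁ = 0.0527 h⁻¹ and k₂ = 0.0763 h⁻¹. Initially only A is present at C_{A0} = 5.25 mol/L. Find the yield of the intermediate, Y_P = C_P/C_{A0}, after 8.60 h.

0.261

For first-order series with pure A initially, C_P(t) = k₁C_{A0}/(k₂−k₁)·(e^(−k₁t) − e^(−k₂t)).
e^(−k₁t) = e^(−0.0527×8.60) = e^(−0.4532) = 0.6356; e^(−k₂t) = e^(−0.6562) = 0.5188.
C_P = 0.0527×5.25/(0.0763−0.0527) × (0.6356−0.5188) = 11.72×0.1167 = 1.369 mol/L.
Y_P = C_P/C_{A0} = 1.369/5.25 = 0.261.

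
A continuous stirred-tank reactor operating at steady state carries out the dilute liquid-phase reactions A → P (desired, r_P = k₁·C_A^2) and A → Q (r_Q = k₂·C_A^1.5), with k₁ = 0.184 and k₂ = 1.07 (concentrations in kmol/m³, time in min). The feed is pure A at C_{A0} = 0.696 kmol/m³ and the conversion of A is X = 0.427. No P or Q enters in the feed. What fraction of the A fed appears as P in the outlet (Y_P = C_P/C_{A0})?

Exit C_A = C_{A0}(1−X) = 0.696×0.573 = 0.3988 kmol/m³.
In a CSTR the entire volume is at exit conditions, so r_P = 0.184×0.3988^2 = 0.02926 and r_Q = 1.07×0.3988^1.5 = 0.2695.
Fraction of consumed A going to P: r_P/(r_P+r_Q) = 0.09796.
C_P = 0.09796·C_{A0}·X = 0.09796×0.696×0.427 = 0.0291 kmol/m³; Y_P = C_P/C_{A0} = 0.0418.

0.0418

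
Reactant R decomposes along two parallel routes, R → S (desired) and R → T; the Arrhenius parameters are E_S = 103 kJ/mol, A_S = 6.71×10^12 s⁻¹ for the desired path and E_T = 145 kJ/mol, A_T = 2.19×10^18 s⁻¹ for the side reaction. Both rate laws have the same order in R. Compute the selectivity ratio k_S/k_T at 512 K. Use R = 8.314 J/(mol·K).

k_S/k_T = (A_S/A_T)·exp[−(E_S−E_T)/(RT)] = (A_S/A_T)·exp[(E_T−E_S)/(RT)].
(E_T−E_S)/(RT) = (145−103)×10³/(8.314×512) = 42000/4257 = 9.867.
k_S/k_T = (6.71×10^12/2.19×10^18)·exp(9.867) = 3.064×10^-6 × 19276 = 0.0591.

0.0591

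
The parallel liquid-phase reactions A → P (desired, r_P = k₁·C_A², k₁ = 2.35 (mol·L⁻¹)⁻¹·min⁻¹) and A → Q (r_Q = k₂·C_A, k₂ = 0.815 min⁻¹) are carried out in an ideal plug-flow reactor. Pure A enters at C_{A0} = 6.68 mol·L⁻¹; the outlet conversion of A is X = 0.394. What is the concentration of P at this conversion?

C_A = C_{A0}(1−X) = 4.048 mol·L⁻¹.
Along a PFR/batch, dC_Q/dC_A = −r_Q/(r_P+r_Q) = −k₂/(k₂+k₁·C_A).
Integrating from C_{A0} to C_A: C_Q = (0.815/2.35)·ln[(0.815+2.35·6.68)/(0.815+2.35·4.05)] = 0.3468·ln(16.51/10.33) = 0.1628 mol·L⁻¹.
Then C_P = (C_{A0}−C_A) − C_Q = 2.632 − 0.1628 = 2.469 mol·L⁻¹.

2.47 mol·L⁻¹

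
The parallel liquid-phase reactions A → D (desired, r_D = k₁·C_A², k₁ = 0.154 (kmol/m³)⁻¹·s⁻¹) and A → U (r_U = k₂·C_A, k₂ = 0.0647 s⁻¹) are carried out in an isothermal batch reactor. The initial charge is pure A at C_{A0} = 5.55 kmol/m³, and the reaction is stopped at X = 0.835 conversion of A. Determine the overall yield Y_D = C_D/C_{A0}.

C_A = C_{A0}(1−X) = 0.9158 kmol/m³.
Along a PFR/batch, dC_U/dC_A = −r_U/(r_D+r_U) = −k₂/(k₂+k₁·C_A).
Integrating from C_{A0} to C_A: C_U = (0.0647/0.154)·ln[(0.0647+0.154·5.55)/(0.0647+0.154·0.916)] = 0.4201·ln(0.9194/0.2057) = 0.6290 kmol/m³.
Then C_D = (C_{A0}−C_A) − C_U = 4.634 − 0.6290 = 4.005 kmol/m³.
Y_D = C_D/C_{A0} = 4.005/5.55 = 0.722.

0.722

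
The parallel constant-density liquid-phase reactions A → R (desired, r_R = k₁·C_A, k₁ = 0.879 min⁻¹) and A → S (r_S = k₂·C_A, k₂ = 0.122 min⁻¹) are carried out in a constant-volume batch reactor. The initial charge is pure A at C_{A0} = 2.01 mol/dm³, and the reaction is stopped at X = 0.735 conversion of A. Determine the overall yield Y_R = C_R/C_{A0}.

C_A = C_{A0}(1−X) = 0.5326 mol/dm³.
Both paths are first order in A, so the instantaneous fraction to R is constant: dC_R/d(−C_A) = k₁/(k₁+k₂) = 0.8781.
C_R = 0.8781·(C_{A0}−C_A) = 0.8781×1.477 = 1.30 mol/dm³.
Y_R = C_R/C_{A0} = 1.297/2.01 = 0.645.

0.645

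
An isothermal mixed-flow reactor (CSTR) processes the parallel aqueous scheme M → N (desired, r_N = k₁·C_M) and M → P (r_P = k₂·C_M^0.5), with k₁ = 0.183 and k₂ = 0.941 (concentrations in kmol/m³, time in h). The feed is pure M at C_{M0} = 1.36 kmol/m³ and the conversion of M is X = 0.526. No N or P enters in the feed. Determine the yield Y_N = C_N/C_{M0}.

Exit C_M = C_{M0}(1−X) = 1.36×0.474 = 0.6446 kmol/m³.
Rates in a CSTR are evaluated at the outlet concentration: r_N = 0.183×0.6446 = 0.1180, r_P = 0.941×0.6446^0.5 = 0.7555.
Fraction of consumed M going to N: r_N/(r_N+r_P) = 0.1351.
C_N = 0.1351·C_{M0}·X = 0.1351×1.36×0.526 = 0.0966 kmol/m³; Y_N = C_N/C_{M0} = 0.0710.

0.0710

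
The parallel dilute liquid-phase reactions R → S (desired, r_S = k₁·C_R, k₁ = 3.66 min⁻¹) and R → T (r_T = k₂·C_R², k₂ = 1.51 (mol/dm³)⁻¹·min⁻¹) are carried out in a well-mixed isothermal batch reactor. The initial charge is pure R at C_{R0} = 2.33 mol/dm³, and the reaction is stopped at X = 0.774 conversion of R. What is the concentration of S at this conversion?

C_R = C_{R0}(1−X) = 0.5266 mol/dm³.
Along a PFR/batch, dC_S/dC_R = −r_S/(r_S+r_T) = −k₁/(k₁+k₂·C_R).
Integrating from C_{R0} to C_R: C_S = (3.66/1.51)·ln[(3.66+1.51·2.33)/(3.66+1.51·0.527)] = 2.424·ln(7.178/4.455) = 1.156 mol/dm³.

1.16 mol/dm³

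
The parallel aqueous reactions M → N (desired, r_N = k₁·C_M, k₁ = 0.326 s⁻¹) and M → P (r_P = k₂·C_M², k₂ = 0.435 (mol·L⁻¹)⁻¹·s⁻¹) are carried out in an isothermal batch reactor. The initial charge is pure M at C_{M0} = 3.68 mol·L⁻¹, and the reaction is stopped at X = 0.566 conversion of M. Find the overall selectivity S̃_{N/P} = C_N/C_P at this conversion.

C_M = C_{M0}(1−X) = 1.597 mol·L⁻¹.
Along a PFR/batch, dC_N/dC_M = −r_N/(r_N+r_P) = −k₁/(k₁+k₂·C_M).
Integrating from C_{M0} to C_M: C_N = (0.326/0.435)·ln[(0.326+0.435·3.68)/(0.326+0.435·1.60)] = 0.7494·ln(1.927/1.021) = 0.4761 mol·L⁻¹.
C_P = (C_{M0}−C_M)−C_N = 1.607 mol·L⁻¹; S̃_{N/P} = 0.4761/1.607 = 0.296.

0.296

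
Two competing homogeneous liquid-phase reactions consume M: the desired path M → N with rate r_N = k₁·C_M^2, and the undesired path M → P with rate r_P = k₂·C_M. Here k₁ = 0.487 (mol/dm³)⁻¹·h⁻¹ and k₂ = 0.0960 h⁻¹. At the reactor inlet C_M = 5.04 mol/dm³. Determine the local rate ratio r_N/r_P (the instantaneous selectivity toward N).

S_{N/P} = r_N/r_P = (k₁·C_M^2)/(k₂·C_M) = (k₁/k₂)·C_M.
= (0.487×5.040^2) / (0.0960×5.040) = 12.37/0.4838 = 25.6.
Since the desired path is higher order in M, keeping C_M high (PFR or concentrated feed) favours N.

25.6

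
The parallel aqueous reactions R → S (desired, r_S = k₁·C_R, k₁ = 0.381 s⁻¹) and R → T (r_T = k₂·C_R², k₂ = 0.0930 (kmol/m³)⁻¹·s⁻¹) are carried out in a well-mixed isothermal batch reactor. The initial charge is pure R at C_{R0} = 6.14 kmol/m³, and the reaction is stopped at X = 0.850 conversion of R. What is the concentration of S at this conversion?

2.92 kmol/m³

C_R = C_{R0}(1−X) = 0.9210 kmol/m³.
Along a PFR/batch, dC_S/dC_R = −r_S/(r_S+r_T) = −k₁/(k₁+k₂·C_R).
Integrating from C_{R0} to C_R: C_S = (0.381/0.0930)·ln[(0.381+0.0930·6.14)/(0.381+0.0930·0.921)] = 4.097·ln(0.9520/0.4667) = 2.921 kmol/m³.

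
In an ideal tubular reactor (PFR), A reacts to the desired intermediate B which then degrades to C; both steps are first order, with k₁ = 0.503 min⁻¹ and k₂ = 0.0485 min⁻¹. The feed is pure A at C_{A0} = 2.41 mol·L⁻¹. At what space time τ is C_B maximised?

For first-order series the maximum of C_B occurs at τ_opt = ln(k₂/k₁)/(k₂−k₁).
= ln(0.0485/0.503)/(0.0485−0.503) = ln(0.09642)/-0.4545 = -2.339/-0.4545 = 5.15 min.

5.15 min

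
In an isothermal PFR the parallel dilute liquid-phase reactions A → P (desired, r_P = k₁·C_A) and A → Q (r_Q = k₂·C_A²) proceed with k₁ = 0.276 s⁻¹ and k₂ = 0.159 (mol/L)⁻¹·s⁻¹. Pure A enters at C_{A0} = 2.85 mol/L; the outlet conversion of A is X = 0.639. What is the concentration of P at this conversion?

0.878 mol/L

C_A = C_{A0}(1−X) = 1.029 mol/L.
Along a PFR/batch, dC_P/dC_A = −r_P/(r_P+r_Q) = −k₁/(k₁+k₂·C_A).
Integrating from C_{A0} to C_A: C_P = (0.276/0.159)·ln[(0.276+0.159·2.85)/(0.276+0.159·1.03)] = 1.736·ln(0.7291/0.4396) = 0.8784 mol/L.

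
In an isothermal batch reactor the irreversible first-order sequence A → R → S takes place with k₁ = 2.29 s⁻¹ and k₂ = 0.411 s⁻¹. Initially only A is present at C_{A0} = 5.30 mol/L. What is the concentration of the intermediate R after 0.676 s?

The intermediate concentration in a first-order A→B→C sequence is C_R = k₁C_{A0}(e^(−k₁t) − e^(−k₂t))/(k₂−k₁).
e^(−k₁t) = e^(−2.29×0.676) = e^(−1.548) = 0.2127; e^(−k₂t) = e^(−0.2778) = 0.7574.
C_R = 2.29×5.30/(0.411−2.29) × (0.2127−0.7574) = (-6.459)×(-0.5448) = 3.519 mol/L.

3.52 mol/L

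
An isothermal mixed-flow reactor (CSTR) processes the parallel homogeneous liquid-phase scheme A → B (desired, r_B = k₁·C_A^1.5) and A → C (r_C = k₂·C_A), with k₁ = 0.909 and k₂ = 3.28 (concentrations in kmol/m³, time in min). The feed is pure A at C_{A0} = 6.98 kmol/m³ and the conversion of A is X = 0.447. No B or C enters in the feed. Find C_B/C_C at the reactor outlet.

0.544

Exit C_A = C_{A0}(1−X) = 6.98×0.553 = 3.860 kmol/m³.
In a CSTR the entire volume is at exit conditions, so r_B = 0.909×3.860^1.5 = 6.893 and r_C = 3.28×3.860 = 12.66.
Overall selectivity = C_B/C_C = r_Bτ/(r_Cτ) = r_B/r_C = 0.544.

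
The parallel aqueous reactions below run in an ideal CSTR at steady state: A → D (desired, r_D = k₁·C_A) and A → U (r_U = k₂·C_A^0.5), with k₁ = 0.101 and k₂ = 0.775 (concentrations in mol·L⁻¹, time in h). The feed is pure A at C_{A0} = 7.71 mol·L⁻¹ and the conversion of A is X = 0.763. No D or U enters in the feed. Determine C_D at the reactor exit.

0.881 mol·L⁻¹

Exit C_A = C_{A0}(1−X) = 7.71×0.237 = 1.827 mol·L⁻¹.
In a CSTR the entire volume is at exit conditions, so r_D = 0.101×1.827 = 0.1846 and r_U = 0.775×1.827^0.5 = 1.048.
Fraction of consumed A going to D: r_D/(r_D+r_U) = 0.1498.
C_D = 0.1498·C_{A0}·X = 0.1498×7.71×0.763 = 0.881 mol·L⁻¹.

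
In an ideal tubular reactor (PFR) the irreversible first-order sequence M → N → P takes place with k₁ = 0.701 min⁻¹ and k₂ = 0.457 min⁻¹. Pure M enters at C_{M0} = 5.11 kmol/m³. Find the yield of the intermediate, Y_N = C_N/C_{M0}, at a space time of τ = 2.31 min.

0.431

For first-order series with pure M initially, C_N(τ) = k₁C_{M0}/(k₂−k₁)·(e^(−k₁τ) − e^(−k₂τ)).
e^(−k₁τ) = e^(−0.701×2.31) = e^(−1.619) = 0.1980; e^(−k₂τ) = e^(−1.056) = 0.3480.
C_N = 0.701×5.11/(0.457−0.701) × (0.1980−0.3480) = (-14.68)×(-0.1499) = 2.201 kmol/m³.
Y_N = C_N/C_{M0} = 2.201/5.11 = 0.431.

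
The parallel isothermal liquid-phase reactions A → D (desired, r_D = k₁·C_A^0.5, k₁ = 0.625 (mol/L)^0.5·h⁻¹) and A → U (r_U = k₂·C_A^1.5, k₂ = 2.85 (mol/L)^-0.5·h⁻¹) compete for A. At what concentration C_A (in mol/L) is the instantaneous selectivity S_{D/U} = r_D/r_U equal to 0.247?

S_{D/U} = (k₁/k₂)·C_A⁻¹ ⇒ C_A = (S·k₂/k₁)^(-1).
= (0.247×2.85/0.625)^(-1) = (1.126)^(-1) = 0.888 mol/L.

0.888 mol/L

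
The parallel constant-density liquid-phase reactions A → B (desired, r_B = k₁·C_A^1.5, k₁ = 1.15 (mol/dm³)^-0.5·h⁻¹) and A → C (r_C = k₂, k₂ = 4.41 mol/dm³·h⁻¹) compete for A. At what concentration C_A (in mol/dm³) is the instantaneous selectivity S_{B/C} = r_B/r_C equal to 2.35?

4.33 mol/dm³

S_{B/C} = (k₁/k₂)·C_A^1.5 ⇒ C_A = (S·k₂/k₁)^(1/1.5).
= (2.35×4.41/1.15)^(0.6667) = (9.012)^(0.6667) = 4.33 mol/dm³.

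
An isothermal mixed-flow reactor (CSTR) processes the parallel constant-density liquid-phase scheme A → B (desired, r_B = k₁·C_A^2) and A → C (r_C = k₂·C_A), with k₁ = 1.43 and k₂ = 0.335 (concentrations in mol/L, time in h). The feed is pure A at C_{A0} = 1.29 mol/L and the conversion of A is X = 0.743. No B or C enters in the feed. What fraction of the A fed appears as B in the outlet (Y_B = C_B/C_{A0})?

Exit C_A = C_{A0}(1−X) = 1.29×0.257 = 0.3315 mol/L.
Rates in a CSTR are evaluated at the outlet concentration: r_B = 1.43×0.3315^2 = 0.1572, r_C = 0.335×0.3315 = 0.1111.
Fraction of consumed A going to B: r_B/(r_B+r_C) = 0.5860.
C_B = 0.5860·C_{A0}·X = 0.5860×1.29×0.743 = 0.562 mol/L; Y_B = C_B/C_{A0} = 0.435.

0.435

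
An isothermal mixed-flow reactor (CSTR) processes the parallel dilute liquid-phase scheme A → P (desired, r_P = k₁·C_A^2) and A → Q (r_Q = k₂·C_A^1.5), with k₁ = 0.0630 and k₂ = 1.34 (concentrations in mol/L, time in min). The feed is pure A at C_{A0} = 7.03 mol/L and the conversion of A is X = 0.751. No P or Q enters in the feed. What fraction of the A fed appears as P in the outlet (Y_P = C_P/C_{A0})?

Exit C_A = C_{A0}(1−X) = 7.03×0.249 = 1.750 mol/L.
A CSTR operates uniformly at the exit composition, giving r_P = 0.1930 and r_Q = 3.103 (each k·C_A^n at C_A = 1.750).
Fraction of consumed A going to P: r_P/(r_P+r_Q) = 0.05856.
C_P = 0.05856·C_{A0}·X = 0.05856×7.03×0.751 = 0.309 mol/L; Y_P = C_P/C_{A0} = 0.0440.

0.0440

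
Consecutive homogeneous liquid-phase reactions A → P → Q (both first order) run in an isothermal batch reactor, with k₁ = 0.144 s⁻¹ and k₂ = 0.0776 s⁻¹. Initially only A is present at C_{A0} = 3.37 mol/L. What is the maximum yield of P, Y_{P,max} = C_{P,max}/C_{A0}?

0.486

At the optimum, C_{P,max}/C_{A0} = (k₁/k₂)^[k₂/(k₂−k₁)].
= (0.144/0.0776)^(0.0776/(0.0776−0.144)) = (1.856)^(-1.169) = 0.4855.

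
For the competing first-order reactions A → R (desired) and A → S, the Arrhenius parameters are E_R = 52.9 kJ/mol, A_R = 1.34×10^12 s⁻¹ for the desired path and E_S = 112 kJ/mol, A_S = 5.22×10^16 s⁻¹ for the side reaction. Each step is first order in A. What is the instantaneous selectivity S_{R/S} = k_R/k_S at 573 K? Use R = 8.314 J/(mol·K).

k_R/k_S = (A_R/A_S)·exp[−(E_R−E_S)/(RT)] = (A_R/A_S)·exp[(E_S−E_R)/(RT)].
(E_S−E_R)/(RT) = (112−52.9)×10³/(8.314×573) = 59100/4764 = 12.41.
k_R/k_S = (1.34×10^12/5.22×10^16)·exp(12.41) = 2.567×10^-5 × 2.442×10^5 = 6.27.
Since E_R < E_S, lowering the temperature improves selectivity toward R.

6.27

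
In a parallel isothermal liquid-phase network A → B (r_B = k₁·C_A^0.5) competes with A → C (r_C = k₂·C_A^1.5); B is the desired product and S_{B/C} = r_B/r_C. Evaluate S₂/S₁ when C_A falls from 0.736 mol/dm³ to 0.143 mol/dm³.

5.15

S_{B/C} = (k₁/k₂)·C_A⁻¹, so S₂/S₁ = (C_{A,2}/C_{A,1})⁻¹.
= 0.736/0.143 = 5.15.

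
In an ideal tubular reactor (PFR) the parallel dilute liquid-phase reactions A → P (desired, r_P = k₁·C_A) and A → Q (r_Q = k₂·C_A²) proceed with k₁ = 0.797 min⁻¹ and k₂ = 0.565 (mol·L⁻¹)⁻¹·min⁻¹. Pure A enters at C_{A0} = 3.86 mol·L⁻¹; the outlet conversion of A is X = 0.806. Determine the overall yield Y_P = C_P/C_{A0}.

0.326

C_A = C_{A0}(1−X) = 0.7488 mol·L⁻¹.
Along a PFR/batch, dC_P/dC_A = −r_P/(r_P+r_Q) = −k₁/(k₁+k₂·C_A).
Integrating from C_{A0} to C_A: C_P = (0.797/0.565)·ln[(0.797+0.565·3.86)/(0.797+0.565·0.749)] = 1.411·ln(2.978/1.220) = 1.259 mol·L⁻¹.
Y_P = C_P/C_{A0} = 1.259/3.86 = 0.326.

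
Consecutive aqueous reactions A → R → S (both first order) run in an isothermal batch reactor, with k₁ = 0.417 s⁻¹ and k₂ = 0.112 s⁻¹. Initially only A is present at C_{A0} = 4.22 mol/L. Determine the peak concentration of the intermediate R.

2.60 mol/L

For a first-order series the maximum intermediate yield is C_{R,max}/C_{A0} = (k₁/k₂)^[k₂/(k₂−k₁)].
= (0.417/0.112)^(0.112/(0.112−0.417)) = (3.723)^(-0.3672) = 0.6171.
C_{R,max} = 0.6171×4.22 = 2.60 mol/L.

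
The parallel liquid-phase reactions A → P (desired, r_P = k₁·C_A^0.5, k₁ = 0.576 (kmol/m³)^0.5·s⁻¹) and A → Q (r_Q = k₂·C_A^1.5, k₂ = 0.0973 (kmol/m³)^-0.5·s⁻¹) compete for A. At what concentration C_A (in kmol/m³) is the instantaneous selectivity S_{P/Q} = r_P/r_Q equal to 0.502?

11.8 kmol/m³

S_{P/Q} = (k₁/k₂)·C_A⁻¹ ⇒ C_A = (S·k₂/k₁)^(-1).
= (0.502×0.0973/0.576)^(-1) = (0.08480)^(-1) = 11.8 kmol/m³.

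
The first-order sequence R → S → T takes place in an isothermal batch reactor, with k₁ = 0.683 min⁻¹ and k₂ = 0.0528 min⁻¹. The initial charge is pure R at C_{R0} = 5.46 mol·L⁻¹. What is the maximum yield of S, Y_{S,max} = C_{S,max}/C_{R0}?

0.807

Evaluating C_S at t_opt = ln(k₂/k₁)/(k₂−k₁) gives C_{S,max}/C_{R0} = (k₁/k₂)^[k₂/(k₂−k₁)].
= (0.683/0.0528)^(0.0528/(0.0528−0.683)) = (12.94)^(-0.08378) = 0.8070.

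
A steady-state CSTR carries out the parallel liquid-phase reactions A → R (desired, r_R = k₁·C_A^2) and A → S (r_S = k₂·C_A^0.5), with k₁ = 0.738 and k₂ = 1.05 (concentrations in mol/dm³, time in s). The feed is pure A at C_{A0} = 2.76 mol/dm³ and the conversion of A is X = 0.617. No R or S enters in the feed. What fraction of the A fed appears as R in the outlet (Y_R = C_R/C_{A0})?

0.267

Exit C_A = C_{A0}(1−X) = 2.76×0.383 = 1.057 mol/dm³.
In a CSTR the entire volume is at exit conditions, so r_R = 0.738×1.057^2 = 0.8247 and r_S = 1.05×1.057^0.5 = 1.080.
Fraction of consumed A going to R: r_R/(r_R+r_S) = 0.4331.
C_R = 0.4331·C_{A0}·X = 0.4331×2.76×0.617 = 0.737 mol/dm³; Y_R = C_R/C_{A0} = 0.267.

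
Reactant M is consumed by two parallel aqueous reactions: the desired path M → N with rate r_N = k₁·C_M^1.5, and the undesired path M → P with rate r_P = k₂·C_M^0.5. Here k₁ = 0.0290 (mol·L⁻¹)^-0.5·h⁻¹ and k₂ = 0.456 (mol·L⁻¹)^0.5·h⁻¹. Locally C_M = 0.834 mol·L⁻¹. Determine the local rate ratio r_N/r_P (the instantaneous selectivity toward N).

0.0530

S_{N/P} = r_N/r_P = (k₁·C_M^1.5)/(k₂·C_M^0.5) = (k₁/k₂)·C_M.
= (0.0290×0.8340^1.5) / (0.456×0.8340^0.5) = 0.02209/0.4164 = 0.0530.
Since the desired path is higher order in M, keeping C_M high (PFR or concentrated feed) favours N.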